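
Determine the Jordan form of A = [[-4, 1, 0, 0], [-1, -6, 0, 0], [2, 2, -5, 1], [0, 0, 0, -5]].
J = [[-5, 1, 0, 0], [0, -5, 0, 0], [0, 0, -5, 1], [0, 0, 0, -5]]

The characteristic polynomial is det(xI - A) = (x + 5)^4, so the eigenvalues are -5 (algebraic multiplicity 4).

For λ = -5: rank(A + 5I) = 2, rank((A + 5I)^2) = 0. The eigenspace has dimension 4 - 2 = 2, so there are 2 Jordan blocks; the rank sequence gives block sizes [2, 2].

Assembling the blocks gives the Jordan form J above.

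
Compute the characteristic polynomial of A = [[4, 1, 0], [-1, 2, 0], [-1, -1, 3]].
χ_A(x) = (x - 3)^3

xI - A = [[x - 4, -1, 0], [1, x - 2, 0], [1, 1, x - 3]].

Expanding det(xI - A) along the first row:
det(xI - A) = + (x - 4)·det([[x - 2, 0], [1, x - 3]]) - (-1)·det([[1, 0], [1, x - 3]]) + (0)·det([[1, x - 2], [1, 1]]).

Evaluating gives χ_A(x) = x^3 - 9x^2 + 27x - 27 = (x - 3)^3.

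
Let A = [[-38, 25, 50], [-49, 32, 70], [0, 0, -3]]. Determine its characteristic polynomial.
χ_A(x) = (x + 3)^3

xI - A = [[x + 38, -25, -50], [49, x - 32, -70], [0, 0, x + 3]].

Expanding det(xI - A) along the first row:
det(xI - A) = + (x + 38)·det([[x - 32, -70], [0, x + 3]]) - (-25)·det([[49, -70], [0, x + 3]]) + (-50)·det([[49, x - 32], [0, 0]]).

Evaluating gives χ_A(x) = x^3 + 9x^2 + 27x + 27 = (x + 3)^3.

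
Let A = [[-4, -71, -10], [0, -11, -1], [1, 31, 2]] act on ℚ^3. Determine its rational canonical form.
R = [[0, 0, -75], [1, 0, -55], [0, 1, -13]]

The invariant factors of A (the non-unit diagonal entries of the Smith normal form of xI - A over ℚ[x]) are (x + 3)(x + 5)^2, each dividing the next. The characteristic polynomial is their product, (x + 3)(x + 5)^2.

The rational canonical form is the block-diagonal matrix of companion matrices C(f_i):
R = [[0, 0, -75], [1, 0, -55], [0, 1, -13]].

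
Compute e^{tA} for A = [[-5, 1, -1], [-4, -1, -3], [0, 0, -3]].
e^{tA} = [[(1 - 2*t)*e^{-3*t}, t*e^{-3*t}, t*(-t - 2)*e^{-3*t}/2], [-4*t*e^{-3*t}, (2*t + 1)*e^{-3*t}, t*(-t - 3)*e^{-3*t}], [0, 0, e^{-3*t}]]

A has Jordan form J = [[-3, 1, 0], [0, -3, 1], [0, 0, -3]] with A = PJP^{-1}, so e^{tA} = P e^{tJ} P^{-1}.

For a Jordan block J_k(λ), e^{tJ_k(λ)} = e^{λt} · (I + tN + t^2 N^2/2! + ... + t^{k-1} N^{k-1}/(k-1)!) where N is the nilpotent superdiagonal part.

Assembling the blocks and conjugating back gives the entries of e^{tA} as shown above.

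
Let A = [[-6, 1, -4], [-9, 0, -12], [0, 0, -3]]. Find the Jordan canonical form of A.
J = [[-3, 1, 0], [0, -3, 0], [0, 0, -3]]

The characteristic polynomial is det(xI - A) = (x + 3)^3, so the eigenvalues are -3 (algebraic multiplicity 3).

For λ = -3: rank(A + 3I) = 1, rank((A + 3I)^2) = 0. The eigenspace has dimension 3 - 1 = 2, so there are 2 Jordan blocks; the rank sequence gives block sizes [2, 1].

Assembling the blocks gives the Jordan form J above.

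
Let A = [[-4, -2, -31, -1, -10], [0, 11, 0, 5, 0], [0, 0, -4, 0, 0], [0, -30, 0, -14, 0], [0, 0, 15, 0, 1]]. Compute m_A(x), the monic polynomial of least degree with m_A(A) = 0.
m_A(x) = (x - 1)(x + 4)^2

The characteristic polynomial factors as (x - 1)^2(x + 4)^3. The minimal polynomial is ∏(x - λ)^{k_λ} where k_λ is the size of the largest Jordan block at λ.

For λ = -4: rank(A + 4I) = 3, and the largest Jordan block has size 2 (the smallest k with rank((A + 4I)^k) = rank((A + 4I)^(k+1))).
For λ = 1: rank(A - I) = 3, and the largest Jordan block has size 1 (the smallest k with rank((A - I)^k) = rank((A - I)^(k+1))).

So m_A(x) = (x - 1)(x + 4)^2.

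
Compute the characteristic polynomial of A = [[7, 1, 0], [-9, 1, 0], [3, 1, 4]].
χ_A(x) = (x - 4)^3

xI - A = [[x - 7, -1, 0], [9, x - 1, 0], [-3, -1, x - 4]].

Expanding det(xI - A) along the first row:
det(xI - A) = + (x - 7)·det([[x - 1, 0], [-1, x - 4]]) - (-1)·det([[9, 0], [-3, x - 4]]) + (0)·det([[9, x - 1], [-3, -1]]).

Evaluating gives χ_A(x) = x^3 - 12x^2 + 48x - 64 = (x - 4)^3.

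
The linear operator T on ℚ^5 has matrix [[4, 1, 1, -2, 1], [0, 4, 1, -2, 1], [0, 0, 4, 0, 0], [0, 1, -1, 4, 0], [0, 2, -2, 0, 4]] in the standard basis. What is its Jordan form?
J = [[4, 1, 0, 0, 0], [0, 4, 1, 0, 0], [0, 0, 4, 0, 0], [0, 0, 0, 4, 1], [0, 0, 0, 0, 4]]

The characteristic polynomial is det(xI - A) = (x - 4)^5, so the eigenvalues are 4 (algebraic multiplicity 5).

For λ = 4: rank(A - 4I) = 3, rank((A - 4I)^2) = 1, rank((A - 4I)^3) = 0. The eigenspace has dimension 5 - 3 = 2, so there are 2 Jordan blocks; the rank sequence gives block sizes [3, 2].

Assembling the blocks gives the Jordan form J above.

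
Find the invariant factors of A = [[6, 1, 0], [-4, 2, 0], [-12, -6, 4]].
x - 4, (x - 4)^2

The Jordan structure of A has elementary divisors (x - 4)^2, (x - 4). Arranging the block sizes at each eigenvalue in decreasing order and taking row products gives the invariant factors.

Invariant factors (smallest first, each dividing the next): x - 4, (x - 4)^2.

Check: the last factor (x - 4)^2 is the minimal polynomial, and the product (x - 4)^3 is the characteristic polynomial.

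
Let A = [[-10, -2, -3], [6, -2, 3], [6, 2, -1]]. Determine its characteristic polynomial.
xI - A = [[x + 10, 2, 3], [-6, x + 2, -3], [-6, -2, x + 1]].

Expanding det(xI - A) along the first row:
det(xI - A) = + (x + 10)·det([[x + 2, -3], [-2, x + 1]]) - (2)·det([[-6, -3], [-6, x + 1]]) + (3)·det([[-6, x + 2], [-6, -2]]).

Evaluating gives χ_A(x) = x^3 + 13x^2 + 56x + 80 = (x + 4)^2(x + 5).

χ_A(x) = (x + 4)^2(x + 5)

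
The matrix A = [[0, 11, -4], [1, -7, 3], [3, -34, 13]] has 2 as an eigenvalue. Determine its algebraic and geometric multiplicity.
algebraic multiplicity 3, geometric multiplicity 1

The characteristic polynomial is (x - 2)^3, so the factor x - 2 appears with exponent 3: the algebraic multiplicity is 3.

rank(A - 2I) = 2, so the eigenspace has dimension 3 - 2 = 1: the geometric multiplicity is 1.

Since 1 < 3, A is not diagonalizable.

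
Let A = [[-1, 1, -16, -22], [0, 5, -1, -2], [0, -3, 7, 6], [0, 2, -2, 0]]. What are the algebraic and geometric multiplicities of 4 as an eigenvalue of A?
algebraic multiplicity 3, geometric multiplicity 2

The characteristic polynomial is (x - 4)^3(x + 1), so the factor x - 4 appears with exponent 3: the algebraic multiplicity is 3.

rank(A - 4I) = 2, so the eigenspace has dimension 4 - 2 = 2: the geometric multiplicity is 2.

Since 2 < 3, A is not diagonalizable.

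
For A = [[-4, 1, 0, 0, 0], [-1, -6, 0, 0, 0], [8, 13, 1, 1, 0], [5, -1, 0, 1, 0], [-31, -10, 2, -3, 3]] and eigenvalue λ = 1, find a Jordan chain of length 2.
v_1 = [[0, 0, 0, 1, 1]]^T, v_2 = [[0, 0, 1, 0, -1]]^T

We seek v_1 ∈ ker((A - I)^2) \ ker(A - I), then set v_{i+1} = (A - I) v_i.

One such chain is v_1 = [[0, 0, 0, 1, 1]]^T, v_2 = [[0, 0, 1, 0, -1]]^T. Check: (A - I) v_2 = [[0, 0, 0, 0, 0]]^T = 0.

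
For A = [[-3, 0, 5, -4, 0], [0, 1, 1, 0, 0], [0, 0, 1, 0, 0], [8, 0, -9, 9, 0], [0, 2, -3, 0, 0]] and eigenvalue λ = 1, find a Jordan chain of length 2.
We seek v_1 ∈ ker((A - I)^2) \ ker(A - I), then set v_{i+1} = (A - I) v_i.

One such chain is v_1 = [[-1, 2, 1, 2, -1]]^T, v_2 = [[1, 1, 0, -1, 2]]^T. Check: (A - I) v_2 = [[0, 0, 0, 0, 0]]^T = 0.

v_1 = [[-1, 2, 1, 2, -1]]^T, v_2 = [[1, 1, 0, -1, 2]]^T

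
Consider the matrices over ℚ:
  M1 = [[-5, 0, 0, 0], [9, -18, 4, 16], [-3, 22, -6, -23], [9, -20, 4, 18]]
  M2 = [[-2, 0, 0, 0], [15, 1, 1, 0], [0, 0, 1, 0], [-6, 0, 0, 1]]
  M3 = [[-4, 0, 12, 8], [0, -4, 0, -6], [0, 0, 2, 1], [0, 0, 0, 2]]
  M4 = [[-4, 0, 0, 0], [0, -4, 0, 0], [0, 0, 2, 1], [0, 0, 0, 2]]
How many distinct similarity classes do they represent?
Characteristic polynomials: χ_{M1} = (x - 2)(x + 4)^2(x + 5), χ_{M2} = (x - 1)^3(x + 2), χ_{M3} = (x - 2)^2(x + 4)^2, χ_{M4} = (x - 2)^2(x + 4)^2.

{M1}: invariant factors (x - 2)(x + 4)^2(x + 5).

{M2}: invariant factors x - 1, (x - 1)^2(x + 2).

{M3, M4}: invariant factors x + 4, (x - 2)^2(x + 4).

Matrices are similar if and only if their invariant-factor lists agree; the partition into similarity classes is {M1}, {M2}, {M3, M4}.

3 classes: {M1}, {M2}, {M3, M4}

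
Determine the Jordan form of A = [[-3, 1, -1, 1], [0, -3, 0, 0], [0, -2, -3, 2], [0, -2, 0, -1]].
J = [[-3, 1, 0, 0], [0, -3, 0, 0], [0, 0, -3, 0], [0, 0, 0, -1]]

The characteristic polynomial is det(xI - A) = (x + 1)(x + 3)^3, so the eigenvalues are -3 (algebraic multiplicity 3), -1 (algebraic multiplicity 1).

For λ = -3: rank(A + 3I) = 2, rank((A + 3I)^2) = 1. The eigenspace has dimension 4 - 2 = 2, so there are 2 Jordan blocks; the rank sequence gives block sizes [2, 1].

For λ = -1: algebraic multiplicity 1 gives one 1×1 block.

Assembling the blocks gives the Jordan form J above.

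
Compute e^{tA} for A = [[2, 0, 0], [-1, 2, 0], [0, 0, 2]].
A has Jordan form J = [[2, 1, 0], [0, 2, 0], [0, 0, 2]] with A = PJP^{-1}, so e^{tA} = P e^{tJ} P^{-1}.

For a Jordan block J_k(λ), e^{tJ_k(λ)} = e^{λt} · (I + tN + t^2 N^2/2! + ... + t^{k-1} N^{k-1}/(k-1)!) where N is the nilpotent superdiagonal part.

Assembling the blocks and conjugating back gives the entries of e^{tA} as shown above.

e^{tA} = [[e^{2*t}, 0, 0], [-t*e^{2*t}, e^{2*t}, 0], [0, 0, e^{2*t}]]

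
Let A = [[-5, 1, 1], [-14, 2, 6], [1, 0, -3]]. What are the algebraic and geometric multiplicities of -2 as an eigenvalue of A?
The characteristic polynomial is (x + 2)^3, so the factor x + 2 appears with exponent 3: the algebraic multiplicity is 3.

rank(A + 2I) = 2, so the eigenspace has dimension 3 - 2 = 1: the geometric multiplicity is 1.

Since 1 < 3, A is not diagonalizable.

algebraic multiplicity 3, geometric multiplicity 1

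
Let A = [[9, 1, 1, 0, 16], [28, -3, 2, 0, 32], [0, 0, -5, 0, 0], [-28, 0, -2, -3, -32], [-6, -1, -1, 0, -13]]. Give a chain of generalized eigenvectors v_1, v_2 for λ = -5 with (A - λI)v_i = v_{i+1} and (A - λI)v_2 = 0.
We seek v_1 ∈ ker((A + 5I)^2) \ ker(A + 5I), then set v_{i+1} = (A + 5I) v_i.

One such chain is v_1 = [[0, 1, 0, -1, 0]]^T, v_2 = [[1, 2, 0, -2, -1]]^T. Check: (A + 5I) v_2 = [[0, 0, 0, 0, 0]]^T = 0.

v_1 = [[0, 1, 0, -1, 0]]^T, v_2 = [[1, 2, 0, -2, -1]]^T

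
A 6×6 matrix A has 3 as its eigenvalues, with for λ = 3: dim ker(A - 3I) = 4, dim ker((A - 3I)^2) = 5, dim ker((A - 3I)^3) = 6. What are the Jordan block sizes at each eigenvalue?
Jordan blocks: (3, 3), (3, 1), (3, 1), (3, 1)

λ = 3: successive nullity increments [4, 1, 1] count blocks of size ≥ k; block sizes are [3, 1, 1, 1].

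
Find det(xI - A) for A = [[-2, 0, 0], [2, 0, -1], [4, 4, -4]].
χ_A(x) = (x + 2)^3

xI - A = [[x + 2, 0, 0], [-2, x, 1], [-4, -4, x + 4]].

Expanding det(xI - A) along the first row:
det(xI - A) = + (x + 2)·det([[x, 1], [-4, x + 4]]) - (0)·det([[-2, 1], [-4, x + 4]]) + (0)·det([[-2, x], [-4, -4]]).

Evaluating gives χ_A(x) = x^3 + 6x^2 + 12x + 8 = (x + 2)^3.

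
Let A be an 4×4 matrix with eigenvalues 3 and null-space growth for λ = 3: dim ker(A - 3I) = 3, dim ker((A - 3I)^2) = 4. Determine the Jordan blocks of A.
Jordan blocks: (3, 2), (3, 1), (3, 1)

λ = 3: successive nullity increments [3, 1] count blocks of size ≥ k; block sizes are [2, 1, 1].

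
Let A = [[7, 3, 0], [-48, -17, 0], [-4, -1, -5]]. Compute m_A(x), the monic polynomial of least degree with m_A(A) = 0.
The characteristic polynomial factors as (x + 5)^3. The minimal polynomial is ∏(x - λ)^{k_λ} where k_λ is the size of the largest Jordan block at λ.

For λ = -5: rank(A + 5I) = 1, and the largest Jordan block has size 2 (the smallest k with rank((A + 5I)^k) = rank((A + 5I)^(k+1))).

So m_A(x) = (x + 5)^2.

m_A(x) = (x + 5)^2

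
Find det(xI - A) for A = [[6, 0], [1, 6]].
χ_A(x) = (x - 6)^2

xI - A = [[x - 6, 0], [-1, x - 6]].

Expanding det(xI - A) along the first row:
det(xI - A) = + (x - 6)·det([[x - 6]]) - (0)·det([[-1]]).

Evaluating gives χ_A(x) = x^2 - 12x + 36 = (x - 6)^2.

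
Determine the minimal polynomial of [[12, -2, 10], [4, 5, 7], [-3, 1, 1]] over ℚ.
The characteristic polynomial factors as (x - 6)^3. The minimal polynomial is ∏(x - λ)^{k_λ} where k_λ is the size of the largest Jordan block at λ.

For λ = 6: rank(A - 6I) = 2, and the largest Jordan block has size 3 (the smallest k with rank((A - 6I)^k) = rank((A - 6I)^(k+1))).

So m_A(x) = (x - 6)^3.

m_A(x) = (x - 6)^3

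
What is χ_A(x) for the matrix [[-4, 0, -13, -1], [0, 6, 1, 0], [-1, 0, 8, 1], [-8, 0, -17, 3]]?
xI - A = [[x + 4, 0, 13, 1], [0, x - 6, -1, 0], [1, 0, x - 8, -1], [8, 0, 17, x - 3]].

Expanding det(xI - A) along the first row:
det(xI - A) = + (x + 4)·det([[x - 6, -1, 0], [0, x - 8, -1], [0, 17, x - 3]]) - (0)·det([[0, -1, 0], [1, x - 8, -1], [8, 17, x - 3]]) + (13)·det([[0, x - 6, 0], [1, 0, -1], [8, 0, x - 3]]) - (1)·det([[0, x - 6, -1], [1, 0, x - 8], [8, 0, 17]]).

Evaluating gives χ_A(x) = x^4 - 13x^3 + 18x^2 + 324x - 1080 = (x - 6)^3(x + 5).

χ_A(x) = (x - 6)^3(x + 5)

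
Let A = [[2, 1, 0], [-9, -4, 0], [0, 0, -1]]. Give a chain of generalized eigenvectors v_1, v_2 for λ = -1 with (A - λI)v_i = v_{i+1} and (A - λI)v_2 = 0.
v_1 = [[-2, 7, 0]]^T, v_2 = [[1, -3, 0]]^T

We seek v_1 ∈ ker((A + I)^2) \ ker(A + I), then set v_{i+1} = (A + I) v_i.

One such chain is v_1 = [[-2, 7, 0]]^T, v_2 = [[1, -3, 0]]^T. Check: (A + I) v_2 = [[0, 0, 0]]^T = 0.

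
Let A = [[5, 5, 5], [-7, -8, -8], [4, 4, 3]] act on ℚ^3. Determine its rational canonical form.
R = [[0, 0, 5], [1, 0, 2], [0, 1, 0]]

The invariant factors of A (the non-unit diagonal entries of the Smith normal form of xI - A over ℚ[x]) are x^3 - 2x - 5, each dividing the next. The characteristic polynomial is their product, x^3 - 2x - 5.

The rational canonical form is the block-diagonal matrix of companion matrices C(f_i):
R = [[0, 0, 5], [1, 0, 2], [0, 1, 0]].

Note the characteristic polynomial does not split into linear factors over ℚ, so A has no Jordan form over ℚ; the rational canonical form exists over any field.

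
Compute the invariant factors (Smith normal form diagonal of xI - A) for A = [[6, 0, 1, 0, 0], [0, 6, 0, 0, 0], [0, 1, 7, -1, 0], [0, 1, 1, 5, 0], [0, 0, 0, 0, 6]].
x - 6, x - 6, (x - 6)^3

The Jordan structure of A has elementary divisors (x - 6)^3, (x - 6), (x - 6). Arranging the block sizes at each eigenvalue in decreasing order and taking row products gives the invariant factors.

Invariant factors (smallest first, each dividing the next): x - 6, x - 6, (x - 6)^3.

Check: the last factor (x - 6)^3 is the minimal polynomial, and the product (x - 6)^5 is the characteristic polynomial.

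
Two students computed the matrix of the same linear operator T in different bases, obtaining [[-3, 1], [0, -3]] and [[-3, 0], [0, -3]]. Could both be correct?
No.

Both have characteristic polynomial (x + 3)^2, but the minimal polynomial of A is (x + 3)^2 while the minimal polynomial of B is x + 3. The minimal polynomial is a similarity invariant, so A and B are not similar.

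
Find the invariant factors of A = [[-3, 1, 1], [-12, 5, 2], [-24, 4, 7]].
x - 3, (x - 3)^2

The Jordan structure of A has elementary divisors (x - 3)^2, (x - 3). Arranging the block sizes at each eigenvalue in decreasing order and taking row products gives the invariant factors.

Invariant factors (smallest first, each dividing the next): x - 3, (x - 3)^2.

Check: the last factor (x - 3)^2 is the minimal polynomial, and the product (x - 3)^3 is the characteristic polynomial.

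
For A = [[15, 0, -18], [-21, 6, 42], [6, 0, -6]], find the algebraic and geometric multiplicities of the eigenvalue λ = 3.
The characteristic polynomial is (x - 6)^2(x - 3), so the factor x - 3 appears with exponent 1: the algebraic multiplicity is 1.

rank(A - 3I) = 2, so the eigenspace has dimension 3 - 2 = 1: the geometric multiplicity is 1.

algebraic multiplicity 1, geometric multiplicity 1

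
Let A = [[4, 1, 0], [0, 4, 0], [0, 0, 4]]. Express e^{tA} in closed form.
A has Jordan form J = [[4, 1, 0], [0, 4, 0], [0, 0, 4]] with A = PJP^{-1}, so e^{tA} = P e^{tJ} P^{-1}.

For a Jordan block J_k(λ), e^{tJ_k(λ)} = e^{λt} · (I + tN + t^2 N^2/2! + ... + t^{k-1} N^{k-1}/(k-1)!) where N is the nilpotent superdiagonal part.

Assembling the blocks and conjugating back gives the entries of e^{tA} as shown above.

e^{tA} = [[e^{4*t}, t*e^{4*t}, 0], [0, e^{4*t}, 0], [0, 0, e^{4*t}]]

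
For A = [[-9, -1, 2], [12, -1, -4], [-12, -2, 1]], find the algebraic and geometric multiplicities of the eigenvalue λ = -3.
algebraic multiplicity 3, geometric multiplicity 2

The characteristic polynomial is (x + 3)^3, so the factor x + 3 appears with exponent 3: the algebraic multiplicity is 3.

rank(A + 3I) = 1, so the eigenspace has dimension 3 - 1 = 2: the geometric multiplicity is 2.

Since 2 < 3, A is not diagonalizable.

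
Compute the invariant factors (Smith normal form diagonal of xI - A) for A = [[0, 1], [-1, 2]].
The Jordan structure of A has elementary divisors (x - 1)^2. Arranging the block sizes at each eigenvalue in decreasing order and taking row products gives the invariant factors.

Invariant factors (smallest first, each dividing the next): (x - 1)^2.

Check: the last factor (x - 1)^2 is the minimal polynomial, and the product (x - 1)^2 is the characteristic polynomial.

(x - 1)^2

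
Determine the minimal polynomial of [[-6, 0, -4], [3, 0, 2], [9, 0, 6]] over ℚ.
m_A(x) = x^2

The characteristic polynomial factors as x^3. The minimal polynomial is ∏(x - λ)^{k_λ} where k_λ is the size of the largest Jordan block at λ.

For λ = 0: rank(A) = 1, and the largest Jordan block has size 2 (the smallest k with rank(A^k) = rank(A^(k+1))).

So m_A(x) = x^2.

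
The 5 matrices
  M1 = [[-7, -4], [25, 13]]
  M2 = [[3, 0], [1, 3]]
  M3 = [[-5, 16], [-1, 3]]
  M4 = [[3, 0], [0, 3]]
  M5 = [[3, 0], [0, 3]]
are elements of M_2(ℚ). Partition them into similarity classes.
Characteristic polynomials: χ_{M1} = (x - 3)^2, χ_{M2} = (x - 3)^2, χ_{M3} = (x + 1)^2, χ_{M4} = (x - 3)^2, χ_{M5} = (x - 3)^2.

{M1, M2}: invariant factors (x - 3)^2.

{M3}: invariant factors (x + 1)^2.

{M4, M5}: invariant factors x - 3, x - 3.

Matrices are similar if and only if their invariant-factor lists agree; the partition into similarity classes is {M1, M2}, {M3}, {M4, M5}.

3 classes: {M1, M2}, {M3}, {M4, M5}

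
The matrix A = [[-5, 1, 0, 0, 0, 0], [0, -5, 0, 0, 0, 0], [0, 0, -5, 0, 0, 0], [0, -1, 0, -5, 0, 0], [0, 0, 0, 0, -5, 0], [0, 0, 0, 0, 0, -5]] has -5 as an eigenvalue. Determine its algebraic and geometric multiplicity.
The characteristic polynomial is (x + 5)^6, so the factor x + 5 appears with exponent 6: the algebraic multiplicity is 6.

rank(A + 5I) = 1, so the eigenspace has dimension 6 - 1 = 5: the geometric multiplicity is 5.

Since 5 < 6, A is not diagonalizable.

algebraic multiplicity 6, geometric multiplicity 5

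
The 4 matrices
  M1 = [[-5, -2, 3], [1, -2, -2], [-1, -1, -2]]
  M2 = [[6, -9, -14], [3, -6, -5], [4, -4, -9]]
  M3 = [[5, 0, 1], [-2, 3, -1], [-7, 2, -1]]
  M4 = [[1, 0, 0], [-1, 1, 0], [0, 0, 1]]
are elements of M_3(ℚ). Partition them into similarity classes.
Characteristic polynomials: χ_{M1} = (x + 3)^3, χ_{M2} = (x + 3)^3, χ_{M3} = (x - 3)(x - 2)^2, χ_{M4} = (x - 1)^3.

{M1, M2}: invariant factors (x + 3)^3.

{M3}: invariant factors (x - 3)(x - 2)^2.

{M4}: invariant factors x - 1, (x - 1)^2.

Matrices are similar if and only if their invariant-factor lists agree; the partition into similarity classes is {M1, M2}, {M3}, {M4}.

3 classes: {M1, M2}, {M3}, {M4}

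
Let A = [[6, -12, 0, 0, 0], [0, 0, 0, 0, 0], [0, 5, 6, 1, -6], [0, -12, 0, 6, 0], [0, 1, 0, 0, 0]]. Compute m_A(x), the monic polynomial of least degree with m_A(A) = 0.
m_A(x) = x^2(x - 6)^2

The characteristic polynomial factors as x^2(x - 6)^3. The minimal polynomial is ∏(x - λ)^{k_λ} where k_λ is the size of the largest Jordan block at λ.

For λ = 0: rank(A) = 4, and the largest Jordan block has size 2 (the smallest k with rank(A^k) = rank(A^(k+1))).
For λ = 6: rank(A - 6I) = 3, and the largest Jordan block has size 2 (the smallest k with rank((A - 6I)^k) = rank((A - 6I)^(k+1))).

So m_A(x) = x^2(x - 6)^2.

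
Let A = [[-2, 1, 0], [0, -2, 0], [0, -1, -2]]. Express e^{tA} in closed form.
e^{tA} = [[e^{-2*t}, t*e^{-2*t}, 0], [0, e^{-2*t}, 0], [0, -t*e^{-2*t}, e^{-2*t}]]

A has Jordan form J = [[-2, 1, 0], [0, -2, 0], [0, 0, -2]] with A = PJP^{-1}, so e^{tA} = P e^{tJ} P^{-1}.

For a Jordan block J_k(λ), e^{tJ_k(λ)} = e^{λt} · (I + tN + t^2 N^2/2! + ... + t^{k-1} N^{k-1}/(k-1)!) where N is the nilpotent superdiagonal part.

Assembling the blocks and conjugating back gives the entries of e^{tA} as shown above.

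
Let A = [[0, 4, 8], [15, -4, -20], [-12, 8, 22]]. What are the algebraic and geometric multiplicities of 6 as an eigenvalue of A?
The characteristic polynomial is (x - 6)^3, so the factor x - 6 appears with exponent 3: the algebraic multiplicity is 3.

rank(A - 6I) = 1, so the eigenspace has dimension 3 - 1 = 2: the geometric multiplicity is 2.

Since 2 < 3, A is not diagonalizable.

algebraic multiplicity 3, geometric multiplicity 2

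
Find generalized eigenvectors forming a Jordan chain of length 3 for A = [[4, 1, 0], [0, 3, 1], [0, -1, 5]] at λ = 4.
We seek v_1 ∈ ker((A - 4I)^3) \ ker((A - 4I)^2), then set v_{i+1} = (A - 4I) v_i.

One such chain is v_1 = [[-2, 0, 1]]^T, v_2 = [[0, 1, 1]]^T, v_3 = [[1, 0, 0]]^T. Check: (A - 4I) v_3 = [[0, 0, 0]]^T = 0.

v_1 = [[-2, 0, 1]]^T, v_2 = [[0, 1, 1]]^T, v_3 = [[1, 0, 0]]^T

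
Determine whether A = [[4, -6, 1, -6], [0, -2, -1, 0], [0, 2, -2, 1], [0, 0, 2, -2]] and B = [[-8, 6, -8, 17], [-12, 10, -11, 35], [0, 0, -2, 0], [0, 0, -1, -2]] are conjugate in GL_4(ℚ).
Two matrices over a field are similar if and only if they have the same invariant factors.

Both A and B have characteristic polynomial (x - 4)(x + 2)^3 and minimal polynomial (x - 4)(x + 2)^3. Computing further, both have invariant factors (x - 4)(x + 2)^3. Hence A and B are similar.

Yes.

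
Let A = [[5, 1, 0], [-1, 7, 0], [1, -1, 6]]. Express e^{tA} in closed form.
A has Jordan form J = [[6, 1, 0], [0, 6, 0], [0, 0, 6]] with A = PJP^{-1}, so e^{tA} = P e^{tJ} P^{-1}.

For a Jordan block J_k(λ), e^{tJ_k(λ)} = e^{λt} · (I + tN + t^2 N^2/2! + ... + t^{k-1} N^{k-1}/(k-1)!) where N is the nilpotent superdiagonal part.

Assembling the blocks and conjugating back gives the entries of e^{tA} as shown above.

e^{tA} = [[(1 - t)*e^{6*t}, t*e^{6*t}, 0], [-t*e^{6*t}, (t + 1)*e^{6*t}, 0], [t*e^{6*t}, -t*e^{6*t}, e^{6*t}]]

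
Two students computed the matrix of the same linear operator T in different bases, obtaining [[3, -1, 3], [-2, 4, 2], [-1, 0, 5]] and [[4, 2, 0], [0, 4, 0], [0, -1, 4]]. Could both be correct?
Both have characteristic polynomial (x - 4)^3, but the minimal polynomial of A is (x - 4)^3 while the minimal polynomial of B is (x - 4)^2. The minimal polynomial is a similarity invariant, so A and B are not similar.

No.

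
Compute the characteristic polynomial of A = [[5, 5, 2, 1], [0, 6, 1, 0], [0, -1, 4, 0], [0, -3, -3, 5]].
xI - A = [[x - 5, -5, -2, -1], [0, x - 6, -1, 0], [0, 1, x - 4, 0], [0, 3, 3, x - 5]].

Expanding det(xI - A) along the first row:
det(xI - A) = + (x - 5)·det([[x - 6, -1, 0], [1, x - 4, 0], [3, 3, x - 5]]) - (-5)·det([[0, -1, 0], [0, x - 4, 0], [0, 3, x - 5]]) + (-2)·det([[0, x - 6, 0], [0, 1, 0], [0, 3, x - 5]]) - (-1)·det([[0, x - 6, -1], [0, 1, x - 4], [0, 3, 3]]).

Evaluating gives χ_A(x) = x^4 - 20x^3 + 150x^2 - 500x + 625 = (x - 5)^4.

χ_A(x) = (x - 5)^4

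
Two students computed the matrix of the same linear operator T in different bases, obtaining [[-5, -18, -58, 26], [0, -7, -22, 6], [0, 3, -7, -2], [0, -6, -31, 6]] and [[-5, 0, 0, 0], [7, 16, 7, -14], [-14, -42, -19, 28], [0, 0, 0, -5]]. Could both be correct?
Both have characteristic polynomial (x - 2)(x + 5)^3, but the minimal polynomial of A is (x - 2)(x + 5)^2 while the minimal polynomial of B is (x - 2)(x + 5). The minimal polynomial is a similarity invariant, so A and B are not similar.

No.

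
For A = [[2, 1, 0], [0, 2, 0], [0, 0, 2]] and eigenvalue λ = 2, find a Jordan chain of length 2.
We seek v_1 ∈ ker((A - 2I)^2) \ ker(A - 2I), then set v_{i+1} = (A - 2I) v_i.

One such chain is v_1 = [[1, 1, 0]]^T, v_2 = [[1, 0, 0]]^T. Check: (A - 2I) v_2 = [[0, 0, 0]]^T = 0.

v_1 = [[1, 1, 0]]^T, v_2 = [[1, 0, 0]]^T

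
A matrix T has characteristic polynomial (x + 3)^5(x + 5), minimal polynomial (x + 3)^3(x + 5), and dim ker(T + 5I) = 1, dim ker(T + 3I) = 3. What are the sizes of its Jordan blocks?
λ = -5: algebraic multiplicity 1 (exponent in χ_T), largest block size 1 (exponent in m_T), 1 block (geometric multiplicity). This forces block sizes [1].
λ = -3: algebraic multiplicity 5 (exponent in χ_T), largest block size 3 (exponent in m_T), 3 blocks (geometric multiplicity). These force block sizes [3, 1, 1].

Jordan blocks: (-5, 1), (-3, 3), (-3, 1), (-3, 1)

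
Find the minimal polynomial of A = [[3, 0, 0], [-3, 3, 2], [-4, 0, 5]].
The characteristic polynomial factors as (x - 5)(x - 3)^2. The minimal polynomial is ∏(x - λ)^{k_λ} where k_λ is the size of the largest Jordan block at λ.

For λ = 3: rank(A - 3I) = 2, and the largest Jordan block has size 2 (the smallest k with rank((A - 3I)^k) = rank((A - 3I)^(k+1))).
For λ = 5: rank(A - 5I) = 2, and the largest Jordan block has size 1 (the smallest k with rank((A - 5I)^k) = rank((A - 5I)^(k+1))).

So m_A(x) = (x - 5)(x - 3)^2.

m_A(x) = (x - 5)(x - 3)^2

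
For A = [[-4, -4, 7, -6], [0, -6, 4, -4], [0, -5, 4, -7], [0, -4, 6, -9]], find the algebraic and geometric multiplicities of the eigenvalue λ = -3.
The characteristic polynomial is (x + 3)(x + 4)^3, so the factor x + 3 appears with exponent 1: the algebraic multiplicity is 1.

rank(A + 3I) = 3, so the eigenspace has dimension 4 - 3 = 1: the geometric multiplicity is 1.

algebraic multiplicity 1, geometric multiplicity 1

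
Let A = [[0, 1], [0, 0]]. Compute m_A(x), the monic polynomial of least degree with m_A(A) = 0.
m_A(x) = x^2

The characteristic polynomial factors as x^2. The minimal polynomial is ∏(x - λ)^{k_λ} where k_λ is the size of the largest Jordan block at λ.

For λ = 0: rank(A) = 1, and the largest Jordan block has size 2 (the smallest k with rank(A^k) = rank(A^(k+1))).

So m_A(x) = x^2.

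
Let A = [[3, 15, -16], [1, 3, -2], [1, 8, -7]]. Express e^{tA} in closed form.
e^{tA} = [[(t + 1)*e^{2*t}, ((t + 2)*e^{7*t} - 2)*e^{-5*t}, 2*(-(t + 1)*e^{7*t} + 1)*e^{-5*t}], [t*e^{2*t}, (t + 1)*e^{2*t}, -2*t*e^{2*t}], [t*e^{2*t}, ((t + 1)*e^{7*t} - 1)*e^{-5*t}, (-2*t*e^{7*t} + 1)*e^{-5*t}]]

A has Jordan form J = [[-5, 0, 0], [0, 2, 1], [0, 0, 2]] with A = PJP^{-1}, so e^{tA} = P e^{tJ} P^{-1}.

For a Jordan block J_k(λ), e^{tJ_k(λ)} = e^{λt} · (I + tN + t^2 N^2/2! + ... + t^{k-1} N^{k-1}/(k-1)!) where N is the nilpotent superdiagonal part.

Assembling the blocks and conjugating back gives the entries of e^{tA} as shown above.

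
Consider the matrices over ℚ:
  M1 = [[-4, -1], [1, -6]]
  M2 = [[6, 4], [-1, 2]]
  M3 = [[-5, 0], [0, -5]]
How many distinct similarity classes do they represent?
Characteristic polynomials: χ_{M1} = (x + 5)^2, χ_{M2} = (x - 4)^2, χ_{M3} = (x + 5)^2.

{M1}: invariant factors (x + 5)^2.

{M2}: invariant factors (x - 4)^2.

{M3}: invariant factors x + 5, x + 5.

Matrices are similar if and only if their invariant-factor lists agree; the partition into similarity classes is {M1}, {M2}, {M3}.

3 classes: {M1}, {M2}, {M3}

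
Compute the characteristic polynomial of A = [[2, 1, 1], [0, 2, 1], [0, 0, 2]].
xI - A = [[x - 2, -1, -1], [0, x - 2, -1], [0, 0, x - 2]].

Expanding det(xI - A) along the first row:
det(xI - A) = + (x - 2)·det([[x - 2, -1], [0, x - 2]]) - (-1)·det([[0, -1], [0, x - 2]]) + (-1)·det([[0, x - 2], [0, 0]]).

Evaluating gives χ_A(x) = x^3 - 6x^2 + 12x - 8 = (x - 2)^3.

χ_A(x) = (x - 2)^3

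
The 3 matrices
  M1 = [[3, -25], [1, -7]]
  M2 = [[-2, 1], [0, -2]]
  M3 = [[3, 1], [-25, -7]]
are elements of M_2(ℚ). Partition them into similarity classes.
Characteristic polynomials: χ_{M1} = (x + 2)^2, χ_{M2} = (x + 2)^2, χ_{M3} = (x + 2)^2.

{M1, M2, M3}: invariant factors (x + 2)^2.

Matrices are similar if and only if their invariant-factor lists agree; the partition into similarity classes is {M1, M2, M3}.

1 class: {M1, M2, M3}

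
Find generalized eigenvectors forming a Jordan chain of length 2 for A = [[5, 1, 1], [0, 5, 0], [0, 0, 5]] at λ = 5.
We seek v_1 ∈ ker((A - 5I)^2) \ ker(A - 5I), then set v_{i+1} = (A - 5I) v_i.

One such chain is v_1 = [[3, 0, 1]]^T, v_2 = [[1, 0, 0]]^T. Check: (A - 5I) v_2 = [[0, 0, 0]]^T = 0.

v_1 = [[3, 0, 1]]^T, v_2 = [[1, 0, 0]]^T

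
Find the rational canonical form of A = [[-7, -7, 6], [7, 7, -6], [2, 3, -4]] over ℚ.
R = [[0, 0, 0], [1, 0, -6], [0, 1, -4]]

The invariant factors of A (the non-unit diagonal entries of the Smith normal form of xI - A over ℚ[x]) are x(x^2 + 4x + 6), each dividing the next. The characteristic polynomial is their product, x(x^2 + 4x + 6).

The rational canonical form is the block-diagonal matrix of companion matrices C(f_i):
R = [[0, 0, 0], [1, 0, -6], [0, 1, -4]].

Note the characteristic polynomial does not split into linear factors over ℚ, so A has no Jordan form over ℚ; the rational canonical form exists over any field.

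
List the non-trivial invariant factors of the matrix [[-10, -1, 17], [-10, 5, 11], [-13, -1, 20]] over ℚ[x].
(x - 6)^2(x - 3)

The Jordan structure of A has elementary divisors (x - 3), (x - 6)^2. Arranging the block sizes at each eigenvalue in decreasing order and taking row products gives the invariant factors.

Invariant factors (smallest first, each dividing the next): (x - 6)^2(x - 3).

Check: the last factor (x - 6)^2(x - 3) is the minimal polynomial, and the product (x - 6)^2(x - 3) is the characteristic polynomial.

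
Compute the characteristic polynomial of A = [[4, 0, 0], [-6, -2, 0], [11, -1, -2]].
xI - A = [[x - 4, 0, 0], [6, x + 2, 0], [-11, 1, x + 2]].

Expanding det(xI - A) along the first row:
det(xI - A) = + (x - 4)·det([[x + 2, 0], [1, x + 2]]) - (0)·det([[6, 0], [-11, x + 2]]) + (0)·det([[6, x + 2], [-11, 1]]).

Evaluating gives χ_A(x) = x^3 - 12x - 16 = (x - 4)(x + 2)^2.

χ_A(x) = (x - 4)(x + 2)^2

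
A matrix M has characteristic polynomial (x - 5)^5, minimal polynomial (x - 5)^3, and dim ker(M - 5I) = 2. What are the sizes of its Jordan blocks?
λ = 5: algebraic multiplicity 5 (exponent in χ_M), largest block size 3 (exponent in m_M), 2 blocks (geometric multiplicity). These force block sizes [3, 2].

Jordan blocks: (5, 3), (5, 2)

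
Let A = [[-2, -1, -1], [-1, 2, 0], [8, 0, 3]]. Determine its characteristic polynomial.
xI - A = [[x + 2, 1, 1], [1, x - 2, 0], [-8, 0, x - 3]].

Expanding det(xI - A) along the first row:
det(xI - A) = + (x + 2)·det([[x - 2, 0], [0, x - 3]]) - (1)·det([[1, 0], [-8, x - 3]]) + (1)·det([[1, x - 2], [-8, 0]]).

Evaluating gives χ_A(x) = x^3 - 3x^2 + 3x - 1 = (x - 1)^3.

χ_A(x) = (x - 1)^3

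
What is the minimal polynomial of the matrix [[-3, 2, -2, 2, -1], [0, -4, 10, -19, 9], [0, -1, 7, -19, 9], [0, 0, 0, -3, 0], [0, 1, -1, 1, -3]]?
m_A(x) = (x - 6)(x + 3)^3

The characteristic polynomial factors as (x - 6)(x + 3)^4. The minimal polynomial is ∏(x - λ)^{k_λ} where k_λ is the size of the largest Jordan block at λ.

For λ = -3: rank(A + 3I) = 3, and the largest Jordan block has size 3 (the smallest k with rank((A + 3I)^k) = rank((A + 3I)^(k+1))).
For λ = 6: rank(A - 6I) = 4, and the largest Jordan block has size 1 (the smallest k with rank((A - 6I)^k) = rank((A - 6I)^(k+1))).

So m_A(x) = (x - 6)(x + 3)^3.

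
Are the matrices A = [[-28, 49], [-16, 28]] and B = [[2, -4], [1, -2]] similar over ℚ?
Yes.

Two matrices over a field are similar if and only if they have the same invariant factors.

Both A and B have characteristic polynomial x^2 and minimal polynomial x^2. Computing further, both have invariant factors x^2. Hence A and B are similar.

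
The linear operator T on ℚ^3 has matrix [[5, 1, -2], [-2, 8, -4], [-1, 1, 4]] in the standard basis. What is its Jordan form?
The characteristic polynomial is det(xI - A) = (x - 6)^2(x - 5), so the eigenvalues are 5 (algebraic multiplicity 1), 6 (algebraic multiplicity 2).

For λ = 5: algebraic multiplicity 1 gives one 1×1 block.

For λ = 6: rank(A - 6I) = 1. The eigenspace has dimension 3 - 1 = 2, so there are 2 Jordan blocks; the rank sequence gives block sizes [1, 1].

Assembling the blocks gives the Jordan form J above.

J = [[5, 0, 0], [0, 6, 0], [0, 0, 6]]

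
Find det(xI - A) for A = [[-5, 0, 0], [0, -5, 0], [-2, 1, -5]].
xI - A = [[x + 5, 0, 0], [0, x + 5, 0], [2, -1, x + 5]].

Expanding det(xI - A) along the first row:
det(xI - A) = + (x + 5)·det([[x + 5, 0], [-1, x + 5]]) - (0)·det([[0, 0], [2, x + 5]]) + (0)·det([[0, x + 5], [2, -1]]).

Evaluating gives χ_A(x) = x^3 + 15x^2 + 75x + 125 = (x + 5)^3.

χ_A(x) = (x + 5)^3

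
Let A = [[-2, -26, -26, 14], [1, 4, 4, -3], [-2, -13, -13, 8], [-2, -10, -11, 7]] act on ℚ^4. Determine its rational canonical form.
The invariant factors of A (the non-unit diagonal entries of the Smith normal form of xI - A over ℚ[x]) are (x + 4)(x^3 + x - 1), each dividing the next. The characteristic polynomial is their product, (x + 4)(x^3 + x - 1).

The rational canonical form is the block-diagonal matrix of companion matrices C(f_i):
R = [[0, 0, 0, 4], [1, 0, 0, -3], [0, 1, 0, -1], [0, 0, 1, -4]].

Note the characteristic polynomial does not split into linear factors over ℚ, so A has no Jordan form over ℚ; the rational canonical form exists over any field.

R = [[0, 0, 0, 4], [1, 0, 0, -3], [0, 1, 0, -1], [0, 0, 1, -4]]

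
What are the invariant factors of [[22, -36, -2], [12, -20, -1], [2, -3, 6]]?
The Jordan structure of A has elementary divisors (x + 2), (x - 5)^2. Arranging the block sizes at each eigenvalue in decreasing order and taking row products gives the invariant factors.

Invariant factors (smallest first, each dividing the next): (x - 5)^2(x + 2).

Check: the last factor (x - 5)^2(x + 2) is the minimal polynomial, and the product (x - 5)^2(x + 2) is the characteristic polynomial.

(x - 5)^2(x + 2)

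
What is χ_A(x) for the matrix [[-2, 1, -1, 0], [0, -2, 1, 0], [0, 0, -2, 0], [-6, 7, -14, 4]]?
xI - A = [[x + 2, -1, 1, 0], [0, x + 2, -1, 0], [0, 0, x + 2, 0], [6, -7, 14, x - 4]].

Expanding det(xI - A) along the first row:
det(xI - A) = + (x + 2)·det([[x + 2, -1, 0], [0, x + 2, 0], [-7, 14, x - 4]]) - (-1)·det([[0, -1, 0], [0, x + 2, 0], [6, 14, x - 4]]) + (1)·det([[0, x + 2, 0], [0, 0, 0], [6, -7, x - 4]]) - (0)·det([[0, x + 2, -1], [0, 0, x + 2], [6, -7, 14]]).

Evaluating gives χ_A(x) = x^4 + 2x^3 - 12x^2 - 40x - 32 = (x - 4)(x + 2)^3.

χ_A(x) = (x - 4)(x + 2)^3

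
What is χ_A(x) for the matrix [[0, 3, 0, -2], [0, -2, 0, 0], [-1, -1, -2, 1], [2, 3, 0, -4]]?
χ_A(x) = (x + 2)^4

xI - A = [[x, -3, 0, 2], [0, x + 2, 0, 0], [1, 1, x + 2, -1], [-2, -3, 0, x + 4]].

Expanding det(xI - A) along the first row:
det(xI - A) = + (x)·det([[x + 2, 0, 0], [1, x + 2, -1], [-3, 0, x + 4]]) - (-3)·det([[0, 0, 0], [1, x + 2, -1], [-2, 0, x + 4]]) + (0)·det([[0, x + 2, 0], [1, 1, -1], [-2, -3, x + 4]]) - (2)·det([[0, x + 2, 0], [1, 1, x + 2], [-2, -3, 0]]).

Evaluating gives χ_A(x) = x^4 + 8x^3 + 24x^2 + 32x + 16 = (x + 2)^4.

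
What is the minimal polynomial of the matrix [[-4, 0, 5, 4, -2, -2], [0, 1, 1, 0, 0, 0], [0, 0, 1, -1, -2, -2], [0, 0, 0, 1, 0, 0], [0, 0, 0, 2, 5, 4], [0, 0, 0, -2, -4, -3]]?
The characteristic polynomial factors as (x - 1)^5(x + 4). The minimal polynomial is ∏(x - λ)^{k_λ} where k_λ is the size of the largest Jordan block at λ.

For λ = -4: rank(A + 4I) = 5, and the largest Jordan block has size 1 (the smallest k with rank((A + 4I)^k) = rank((A + 4I)^(k+1))).
For λ = 1: rank(A - I) = 3, and the largest Jordan block has size 3 (the smallest k with rank((A - I)^k) = rank((A - I)^(k+1))).

So m_A(x) = (x - 1)^3(x + 4).

m_A(x) = (x - 1)^3(x + 4)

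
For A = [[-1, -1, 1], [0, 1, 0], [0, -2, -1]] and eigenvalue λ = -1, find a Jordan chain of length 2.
v_1 = [[1, 0, 1]]^T, v_2 = [[1, 0, 0]]^T

We seek v_1 ∈ ker((A + I)^2) \ ker(A + I), then set v_{i+1} = (A + I) v_i.

One such chain is v_1 = [[1, 0, 1]]^T, v_2 = [[1, 0, 0]]^T. Check: (A + I) v_2 = [[0, 0, 0]]^T = 0.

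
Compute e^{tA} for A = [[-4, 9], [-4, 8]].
A has Jordan form J = [[2, 1], [0, 2]] with A = PJP^{-1}, so e^{tA} = P e^{tJ} P^{-1}.

For a Jordan block J_k(λ), e^{tJ_k(λ)} = e^{λt} · (I + tN + t^2 N^2/2! + ... + t^{k-1} N^{k-1}/(k-1)!) where N is the nilpotent superdiagonal part.

Assembling the blocks and conjugating back gives the entries of e^{tA} as shown above.

e^{tA} = [[(1 - 6*t)*e^{2*t}, 9*t*e^{2*t}], [-4*t*e^{2*t}, (6*t + 1)*e^{2*t}]]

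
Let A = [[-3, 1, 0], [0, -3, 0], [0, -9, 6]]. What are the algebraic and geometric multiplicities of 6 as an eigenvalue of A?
The characteristic polynomial is (x - 6)(x + 3)^2, so the factor x - 6 appears with exponent 1: the algebraic multiplicity is 1.

rank(A - 6I) = 2, so the eigenspace has dimension 3 - 2 = 1: the geometric multiplicity is 1.

algebraic multiplicity 1, geometric multiplicity 1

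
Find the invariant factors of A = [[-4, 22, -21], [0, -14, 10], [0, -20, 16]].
The Jordan structure of A has elementary divisors (x + 4)^2, (x - 6). Arranging the block sizes at each eigenvalue in decreasing order and taking row products gives the invariant factors.

Invariant factors (smallest first, each dividing the next): (x - 6)(x + 4)^2.

Check: the last factor (x - 6)(x + 4)^2 is the minimal polynomial, and the product (x - 6)(x + 4)^2 is the characteristic polynomial.

(x - 6)(x + 4)^2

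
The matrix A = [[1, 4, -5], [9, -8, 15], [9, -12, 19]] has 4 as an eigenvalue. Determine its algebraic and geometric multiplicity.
The characteristic polynomial is (x - 4)^3, so the factor x - 4 appears with exponent 3: the algebraic multiplicity is 3.

rank(A - 4I) = 1, so the eigenspace has dimension 3 - 1 = 2: the geometric multiplicity is 2.

Since 2 < 3, A is not diagonalizable.

algebraic multiplicity 3, geometric multiplicity 2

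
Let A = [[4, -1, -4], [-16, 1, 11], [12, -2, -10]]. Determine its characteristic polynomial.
χ_A(x) = (x + 1)(x + 2)^2

xI - A = [[x - 4, 1, 4], [16, x - 1, -11], [-12, 2, x + 10]].

Expanding det(xI - A) along the first row:
det(xI - A) = + (x - 4)·det([[x - 1, -11], [2, x + 10]]) - (1)·det([[16, -11], [-12, x + 10]]) + (4)·det([[16, x - 1], [-12, 2]]).

Evaluating gives χ_A(x) = x^3 + 5x^2 + 8x + 4 = (x + 1)(x + 2)^2.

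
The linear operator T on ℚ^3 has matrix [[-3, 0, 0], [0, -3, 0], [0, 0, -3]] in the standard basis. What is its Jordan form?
J = [[-3, 0, 0], [0, -3, 0], [0, 0, -3]]

The characteristic polynomial is det(xI - A) = (x + 3)^3, so the eigenvalues are -3 (algebraic multiplicity 3).

For λ = -3: rank(A + 3I) = 0. The eigenspace has dimension 3 - 0 = 3, so there are 3 Jordan blocks; the rank sequence gives block sizes [1, 1, 1].

Assembling the blocks gives the Jordan form J above.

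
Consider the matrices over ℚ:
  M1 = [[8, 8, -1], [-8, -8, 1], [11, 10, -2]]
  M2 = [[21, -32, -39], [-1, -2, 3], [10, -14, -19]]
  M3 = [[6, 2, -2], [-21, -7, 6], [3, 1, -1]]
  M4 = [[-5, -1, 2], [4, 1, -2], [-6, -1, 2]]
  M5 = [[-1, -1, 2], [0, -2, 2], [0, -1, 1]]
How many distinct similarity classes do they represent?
3 classes: {M1, M3, M4}, {M2}, {M5}

Characteristic polynomials: χ_{M1} = x(x + 1)^2, χ_{M2} = (x - 2)(x + 1)^2, χ_{M3} = x(x + 1)^2, χ_{M4} = x(x + 1)^2, χ_{M5} = x(x + 1)^2.

{M1, M3, M4}: invariant factors x(x + 1)^2.

{M2}: invariant factors (x - 2)(x + 1)^2.

{M5}: invariant factors x + 1, x(x + 1).

Matrices are similar if and only if their invariant-factor lists agree; the partition into similarity classes is {M1, M3, M4}, {M2}, {M5}.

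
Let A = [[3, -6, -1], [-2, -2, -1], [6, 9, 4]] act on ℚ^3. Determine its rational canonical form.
R = [[0, 0, -3], [1, 0, -1], [0, 1, 5]]

The invariant factors of A (the non-unit diagonal entries of the Smith normal form of xI - A over ℚ[x]) are (x - 1)(x^2 - 4x - 3), each dividing the next. The characteristic polynomial is their product, (x - 1)(x^2 - 4x - 3).

The rational canonical form is the block-diagonal matrix of companion matrices C(f_i):
R = [[0, 0, -3], [1, 0, -1], [0, 1, 5]].

Note the characteristic polynomial does not split into linear factors over ℚ, so A has no Jordan form over ℚ; the rational canonical form exists over any field.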